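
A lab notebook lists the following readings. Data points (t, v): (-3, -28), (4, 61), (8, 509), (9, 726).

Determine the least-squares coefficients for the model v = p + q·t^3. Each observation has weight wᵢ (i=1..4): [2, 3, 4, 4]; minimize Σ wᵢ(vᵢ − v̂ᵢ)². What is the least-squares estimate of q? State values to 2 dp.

q = 1.00

Sums needed: Σwᵢ·1 = 13, Σwᵢ·t^3 = 5102, Σwᵢ·t^3·t^3 = 3188086.
Moment sums: Σwᵢ·v = 5067, Σwᵢ·t^3·v = 3172672.
MᵀWM·[p, q]ᵀ = MᵀWv becomes [[13, 5102]; [5102, 3188086]]·[p, q]ᵀ = [5067, 3172672]ᵀ.
Δ = 13·3188086 − 5102² = 15414714.
p = (5067·3188086 − 5102·3172672)/15414714 = -2352913/1101051; q = (13·3172672 − 5102·5067)/15414714 = 1099493/1101051.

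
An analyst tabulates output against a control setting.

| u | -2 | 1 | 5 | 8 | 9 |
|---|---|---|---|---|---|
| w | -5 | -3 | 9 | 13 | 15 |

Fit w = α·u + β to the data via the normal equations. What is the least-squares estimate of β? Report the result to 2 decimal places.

β = -2.39

The normal system AᵀA·[α, β]ᵀ = Aᵀw is [[175, 21]; [21, 5]]·[α, β]ᵀ = [291, 29]ᵀ.
Δ = 175·5 − 21² = 434.
α = (291·5 − 21·29)/434 = 423/217; β = (175·29 − 21·291)/434 = -74/31.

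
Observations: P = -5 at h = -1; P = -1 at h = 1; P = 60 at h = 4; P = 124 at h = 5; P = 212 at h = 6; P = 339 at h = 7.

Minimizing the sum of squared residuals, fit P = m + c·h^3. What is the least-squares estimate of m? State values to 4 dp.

The normal equations are: 6·m + 748·c = 729;  748·m + 184028·c = 181413.
(Σ1 = 6, Σh^3 = 748, Σh^3·h^3 = 184028, ΣP = 729, Σh^3·P = 181413.)
Δ = 6·184028 − 748² = 544664.
m = (729·184028 − 748·181413)/544664 = -192564/68083; c = (6·181413 − 748·729)/544664 = 271593/272332.

m = -2.8284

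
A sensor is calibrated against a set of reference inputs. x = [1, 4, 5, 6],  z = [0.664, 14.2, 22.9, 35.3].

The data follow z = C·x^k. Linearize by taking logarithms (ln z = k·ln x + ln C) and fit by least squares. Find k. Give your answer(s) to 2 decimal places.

Taking logs, ln z = k·ln x + ln C, so regress ln z on ln x.
Σln x = 4.7875, Σ(ln x)² = 7.7225, Σln z = 8.9388, Σln x·ln z = 15.1032.
Equations: 7.7225·k + 4.7875·ln C = 15.1032;  4.7875·k + 4·ln C = 8.9388.
Slope k = (n·Σln x·ln z − Σln x·Σln z)/(n·Σ(ln x)² − (Σln x)²) = (4·15.1032 − 4.7875·8.9388)/7.9699 = 2.21059; ln C = (Σln z − k·Σln x)/n = -0.41110.

k = 2.21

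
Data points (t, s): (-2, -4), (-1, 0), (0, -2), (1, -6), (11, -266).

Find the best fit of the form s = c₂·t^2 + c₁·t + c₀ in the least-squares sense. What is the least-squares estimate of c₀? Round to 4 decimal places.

c₀ = -1.4595

Setting ∂/∂c₂ … = 0 gives: 14659·c₂ + 1323·c₁ + 127·c₀ = -32208;  1323·c₂ + 127·c₁ + 9·c₀ = -2924;  127·c₂ + 9·c₁ + 5·c₀ = -278.
Row-reducing yields c₂ = -167347/86359, c₁ = -236057/86359, c₀ = -126044/86359.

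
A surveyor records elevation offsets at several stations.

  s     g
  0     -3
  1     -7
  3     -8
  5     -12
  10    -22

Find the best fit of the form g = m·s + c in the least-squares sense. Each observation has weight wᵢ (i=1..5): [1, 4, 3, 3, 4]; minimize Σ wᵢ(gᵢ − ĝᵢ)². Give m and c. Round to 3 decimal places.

m = -1.763, c = -3.943

Normal-equation sums: Σwᵢ·s·s = 506, Σwᵢ·s = 68, Σwᵢ·1 = 15.
And Σwᵢ·s·g = -1160, Σwᵢ·g = -179.
det = 506·15 − 68² = 2966.
m = ((-1160)·15 − 68·(-179))/2966 = -2614/1483; c = (506·(-179) − 68·(-1160))/2966 = -5847/1483.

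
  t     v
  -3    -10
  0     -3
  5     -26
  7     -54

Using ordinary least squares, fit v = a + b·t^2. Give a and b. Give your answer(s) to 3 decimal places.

From the data, Σ1 = 4, Σt^2 = 83, Σt^2·t^2 = 3107.
Moment sums: Σv = -93, Σt^2·v = -3386.
Eliminating b: 3107·(row 1) − 83·(row 2) gives 5539·a = 3107·(-93) − 83·(-3386) = -7913, so a = -7913/5539.
Then b = ((-3386) − 83·(-7913/5539))/3107 = -5825/5539.

a = -1.429, b = -1.052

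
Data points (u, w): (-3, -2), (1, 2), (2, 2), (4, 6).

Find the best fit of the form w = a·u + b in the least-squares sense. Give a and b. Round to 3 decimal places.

a = 1.077, b = 0.923

Compute the Gram sums: Σu·u = 30, Σu = 4, Σ1 = 4.
And Σu·w = 36, Σw = 8.
So MᵀM·[a, b]ᵀ = Mᵀw: [[30, 4]; [4, 4]]·[a, b]ᵀ = [36, 8]ᵀ.
Eliminating b: 4·(row 1) − 4·(row 2) gives 104·a = 4·36 − 4·8 = 112, so a = 14/13.
Then b = (8 − 4·(14/13))/4 = 12/13.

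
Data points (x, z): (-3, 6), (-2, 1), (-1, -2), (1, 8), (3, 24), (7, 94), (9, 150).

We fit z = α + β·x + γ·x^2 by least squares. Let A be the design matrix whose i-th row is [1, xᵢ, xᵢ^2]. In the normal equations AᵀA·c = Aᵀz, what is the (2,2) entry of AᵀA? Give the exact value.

Row 2 ↔ basis x, column 2 ↔ basis x, so (AᵀA)_{2,2} = Σᵢ (x)·(x) = (-3)·(-3) + (-2)·(-2) + (-1)·(-1) + (1)·(1) + (3)·(3) + (7)·(7) + (9)·(9) = 154.

154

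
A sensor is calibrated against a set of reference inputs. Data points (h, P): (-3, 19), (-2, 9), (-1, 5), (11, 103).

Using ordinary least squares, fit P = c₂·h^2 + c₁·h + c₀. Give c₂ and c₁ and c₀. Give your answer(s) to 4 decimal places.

c₂ = 1.0910, c₁ = -2.6852, c₀ = 0.5358

Compute the Gram sums: Σh^2·h^2 = 14739, Σh^2·h = 1295, Σh^2 = 135, Σh·h = 135, Σh = 5, Σ1 = 4.
Right-hand side: Σh^2·P = 12675, Σh·P = 1053, ΣP = 136.
So XᵀX·[c₂, c₁, c₀]ᵀ = XᵀP: [[14739, 1295, 135]; [1295, 135, 5]; [135, 5, 4]]·[c₂, c₁, c₀]ᵀ = [12675, 1053, 136]ᵀ.
Solving the 3×3 system (Gaussian elimination) gives c₂ = 9293/8518, c₁ = -114363/42590, c₀ = 2282/4259.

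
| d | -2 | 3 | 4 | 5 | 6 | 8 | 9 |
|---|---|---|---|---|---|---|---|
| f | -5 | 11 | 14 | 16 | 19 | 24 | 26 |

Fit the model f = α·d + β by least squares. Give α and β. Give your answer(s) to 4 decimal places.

α = 2.8201, β = 1.7050

From the data, Σd·d = 235, Σd = 33, Σ1 = 7.
Moment sums: Σd·f = 719, Σf = 105.
det = 235·7 − 33² = 556.
α = (719·7 − 33·105)/556 = 392/139; β = (235·105 − 33·719)/556 = 237/139.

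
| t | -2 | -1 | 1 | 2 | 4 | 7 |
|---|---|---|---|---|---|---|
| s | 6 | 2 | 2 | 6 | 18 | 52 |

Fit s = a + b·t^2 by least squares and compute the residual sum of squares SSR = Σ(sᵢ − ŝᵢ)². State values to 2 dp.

SSR = 0.81

Normal-equation sums: Σ1 = 6, Σt^2 = 75, Σt^2·t^2 = 2691.
Right-hand side: Σs = 86, Σt^2·s = 2888.
Δ = 6·2691 − 75² = 10521.
a = (86·2691 − 75·2888)/10521 = 706/501; b = (6·2888 − 75·86)/10521 = 518/501.
Residuals: 76/167, -74/167, -74/167, 76/167, 8/167, -12/167; SSR = 136/167.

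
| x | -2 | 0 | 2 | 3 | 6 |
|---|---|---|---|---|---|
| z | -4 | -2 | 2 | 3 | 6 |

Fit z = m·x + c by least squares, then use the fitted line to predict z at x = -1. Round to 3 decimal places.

Entries of MᵀM: Σx·x = 53, Σx = 9, Σ1 = 5.
For Mᵀz: Σx·z = 57, Σz = 5.
Normal equations: [[53, 9]; [9, 5]]·[m, c]ᵀ = [57, 5]ᵀ.
Eliminating c: 5·(row 1) − 9·(row 2) gives 184·m = 5·57 − 9·5 = 240, so m = 30/23.
Then c = (5 − 9·(30/23))/5 = -31/23.
At x = -1: ẑ = (30/23)·(-1) + (-31/23)·(1) = -61/23.

ẑ = -2.652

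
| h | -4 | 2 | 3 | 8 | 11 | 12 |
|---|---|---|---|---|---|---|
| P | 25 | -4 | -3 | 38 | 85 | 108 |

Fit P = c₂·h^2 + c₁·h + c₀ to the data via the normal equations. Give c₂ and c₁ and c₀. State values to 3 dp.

Setting ∂/∂c₂ … = 0 gives: 39826·c₂ + 3542·c₁ + 358·c₀ = 28626;  3542·c₂ + 358·c₁ + 32·c₀ = 2418;  358·c₂ + 32·c₁ + 6·c₀ = 249.
(Σh^2·h^2 = 39826, Σh^2·h = 3542, Σh^2 = 358, Σh·h = 358, Σh = 32, Σ1 = 6, Σh^2·P = 28626, Σh·P = 2418, ΣP = 249.)
Row-reducing yields c₂ = 30761/30522, c₁ = -90499/30522, c₀ = -14347/5087.

c₂ = 1.008, c₁ = -2.965, c₀ = -2.820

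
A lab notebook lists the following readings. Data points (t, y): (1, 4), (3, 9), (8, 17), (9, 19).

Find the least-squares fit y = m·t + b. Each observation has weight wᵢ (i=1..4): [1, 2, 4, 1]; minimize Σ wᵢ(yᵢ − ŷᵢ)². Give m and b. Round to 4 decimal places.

m = 1.7500, b = 3.1250

Sums needed: Σwᵢ·t·t = 356, Σwᵢ·t = 48, Σwᵢ·1 = 8.
Right-hand side: Σwᵢ·t·y = 773, Σwᵢ·y = 109.
Δ = 356·8 − 48² = 544.
m = (773·8 − 48·109)/544 = 7/4; b = (356·109 − 48·773)/544 = 25/8.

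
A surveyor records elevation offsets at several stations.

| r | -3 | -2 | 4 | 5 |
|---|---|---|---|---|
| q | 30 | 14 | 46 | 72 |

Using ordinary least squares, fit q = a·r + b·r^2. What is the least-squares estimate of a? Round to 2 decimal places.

With design matrix X, XᵀX = [[54, 154]; [154, 978]] and Xᵀq = [426, 2862]ᵀ.
Eliminating b: 978·(row 1) − 154·(row 2) gives 29096·a = 978·426 − 154·2862 = -24120, so a = -3015/3637.
Then b = (2862 − 154·(-3015/3637))/978 = 11118/3637.

a = -0.83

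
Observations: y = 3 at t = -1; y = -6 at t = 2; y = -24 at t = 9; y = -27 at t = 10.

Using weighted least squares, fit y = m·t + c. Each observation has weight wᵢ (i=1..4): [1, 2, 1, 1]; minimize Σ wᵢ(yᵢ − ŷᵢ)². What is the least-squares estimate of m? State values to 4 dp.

m = -2.6717

Entries of XᵀWX: Σwᵢ·t·t = 190, Σwᵢ·t = 22, Σwᵢ·1 = 5.
For XᵀWy: Σwᵢ·t·y = -513, Σwᵢ·y = -60.
Determinant 190·5 − 22² = 466.
m = ((-513)·5 − 22·(-60))/466 = -1245/466; c = (190·(-60) − 22·(-513))/466 = -57/233.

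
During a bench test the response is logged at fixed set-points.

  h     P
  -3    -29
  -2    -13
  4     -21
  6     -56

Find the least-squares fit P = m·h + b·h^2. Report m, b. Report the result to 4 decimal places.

Forming AᵀA = [[65, 245]; [245, 1649]] and AᵀP = [-307, -2665]ᵀ gives AᵀA·[m, b]ᵀ = AᵀP.
det = 65·1649 − 245² = 47160.
m = ((-307)·1649 − 245·(-2665))/47160 = 8149/2620; b = (65·(-2665) − 245·(-307))/47160 = -1089/524.

m = 3.1103, b = -2.0782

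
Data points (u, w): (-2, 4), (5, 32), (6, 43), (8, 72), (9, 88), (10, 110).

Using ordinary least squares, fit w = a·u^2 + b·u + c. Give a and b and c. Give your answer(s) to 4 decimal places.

a = 0.9647, b = 1.0126, c = 2.2468

Compute the Gram sums: Σu^2·u^2 = 22594, Σu^2·u = 2574, Σu^2 = 310, Σu·u = 310, Σu = 36, Σ1 = 6.
And Σu^2·w = 25100, Σu·w = 2878, Σw = 349.
So XᵀX·[a, b, c]ᵀ = Xᵀw: [[22594, 2574, 310]; [2574, 310, 36]; [310, 36, 6]]·[a, b, c]ᵀ = [25100, 2878, 349]ᵀ.
Inverting the 3×3 Gram matrix, [a, b, c]ᵀ = [156971/162710, 164759/162710, 182788/81355]ᵀ.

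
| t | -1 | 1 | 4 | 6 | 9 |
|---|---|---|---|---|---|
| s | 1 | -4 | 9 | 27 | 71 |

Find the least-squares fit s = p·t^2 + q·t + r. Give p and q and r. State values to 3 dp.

p = 1.097, q = -1.708, r = -2.326

Normal-equation sums: Σt^2·t^2 = 8115, Σt^2·t = 1009, Σt^2 = 135, Σt·t = 135, Σt = 19, Σ1 = 5.
For Xᵀs: Σt^2·s = 6864, Σt·s = 832, Σs = 104.
XᵀX·[p, q, r]ᵀ = Xᵀs becomes [[8115, 1009, 135]; [1009, 135, 19]; [135, 19, 5]]·[p, q, r]ᵀ = [6864, 832, 104]ᵀ.
Row-reducing yields p = 9516/8675, q = -2964/1735, r = -20176/8675.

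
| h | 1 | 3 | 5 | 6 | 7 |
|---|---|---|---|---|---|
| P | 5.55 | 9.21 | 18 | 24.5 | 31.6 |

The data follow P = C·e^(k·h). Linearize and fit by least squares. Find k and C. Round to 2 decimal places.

With ln Pᵢ as the transformed response and hᵢ as the regressor:
Over the data: Σh = 22.0000, Σ(h)² = 120.0000, Σln P = 13.4763, Σh·ln P = 66.1907.
Normal system: [[120.0000, 22.0000]; [22.0000, 5]]·[k, ln C]ᵀ = [66.1907, 13.4763]ᵀ.
Δ = 120.0000·5 − (22.0000)² = 116.0000; k = (66.1907·5 − 22.0000·13.4763)/116.0000 = 0.29720, ln C = (120.0000·13.4763 − 22.0000·66.1907)/116.0000 = 1.38759, so C = exp(1.38759) = 4.00518.

k = 0.30, C = 4.01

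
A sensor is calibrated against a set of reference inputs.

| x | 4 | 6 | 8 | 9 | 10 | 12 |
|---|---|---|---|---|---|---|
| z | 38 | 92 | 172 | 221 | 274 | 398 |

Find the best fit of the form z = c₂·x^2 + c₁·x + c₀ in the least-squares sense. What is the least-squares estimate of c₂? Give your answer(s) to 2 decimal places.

From the data, Σx^2·x^2 = 42945, Σx^2·x = 4249, Σx^2 = 441, Σx·x = 441, Σx = 49, Σ1 = 6.
And Σx^2·z = 117541, Σx·z = 11585, Σz = 1195.
So AᵀA·[c₂, c₁, c₀]ᵀ = Aᵀz: [[42945, 4249, 441]; [4249, 441, 49]; [441, 49, 6]]·[c₂, c₁, c₀]ᵀ = [117541, 11585, 1195]ᵀ.
Inverting the 3×3 Gram matrix, [c₂, c₁, c₀]ᵀ = [63/22, -107/154, -62/11]ᵀ.

c₂ = 2.86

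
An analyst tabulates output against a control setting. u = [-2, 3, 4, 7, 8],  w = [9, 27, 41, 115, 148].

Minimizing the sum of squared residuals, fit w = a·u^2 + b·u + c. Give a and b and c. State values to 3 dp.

The normal equations are: 6850·a + 938·b + 142·c = 16042;  938·a + 142·b + 20·c = 2216;  142·a + 20·b + 5·c = 340.
Solving the 3×3 system (Gaussian elimination) gives a = 4715/2248, b = 2899/2248, c = 3681/1124.

a = 2.097, b = 1.290, c = 3.275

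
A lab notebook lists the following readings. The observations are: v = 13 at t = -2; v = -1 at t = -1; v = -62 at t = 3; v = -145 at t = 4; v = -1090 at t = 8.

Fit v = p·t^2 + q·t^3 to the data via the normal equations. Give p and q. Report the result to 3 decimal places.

p = -0.976, q = -2.007

Sums needed: Σt^2·t^2 = 4450, Σt^2·t^3 = 34002, Σt^3·t^3 = 267034.
Moment sums: Σt^2·v = -72587, Σt^3·v = -569137.
XᵀX·[p, q]ᵀ = Xᵀv becomes [[4450, 34002]; [34002, 267034]]·[p, q]ᵀ = [-72587, -569137]ᵀ.
Eliminating q: 267034·(row 1) − 34002·(row 2) gives 32165296·p = 267034·(-72587) − 34002·(-569137) = -31400684, so p = -7850171/8041324.
Then q = ((-569137) − 34002·(-7850171/8041324))/267034 = -16139119/8041324.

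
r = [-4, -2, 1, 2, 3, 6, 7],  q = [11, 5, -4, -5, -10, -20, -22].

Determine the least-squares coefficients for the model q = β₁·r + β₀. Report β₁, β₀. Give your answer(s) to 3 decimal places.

Compute the Gram sums: Σr·r = 119, Σr = 13, Σ1 = 7.
Right-hand side: Σr·q = -372, Σq = -45.
So XᵀX·[β₁, β₀]ᵀ = Xᵀq: [[119, 13]; [13, 7]]·[β₁, β₀]ᵀ = [-372, -45]ᵀ.
Eliminating β₀: 7·(row 1) − 13·(row 2) gives 664·β₁ = 7·(-372) − 13·(-45) = -2019, so β₁ = -2019/664.
Then β₀ = ((-45) − 13·(-2019/664))/7 = -519/664.

β₁ = -3.041, β₀ = -0.782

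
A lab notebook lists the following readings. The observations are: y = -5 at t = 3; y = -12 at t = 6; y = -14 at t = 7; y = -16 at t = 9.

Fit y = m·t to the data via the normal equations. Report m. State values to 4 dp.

Compute the Gram sums: Σt·t = 175.
Right-hand side: Σt·y = -329.
Hence m = -329 / 175 ≈ -1.88.

m = -1.8800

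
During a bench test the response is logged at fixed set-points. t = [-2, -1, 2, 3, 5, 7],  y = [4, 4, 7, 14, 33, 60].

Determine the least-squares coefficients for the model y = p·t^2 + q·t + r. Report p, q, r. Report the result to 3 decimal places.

Compute the Gram sums: Σt^2·t^2 = 3140, Σt^2·t = 494, Σt^2 = 92, Σt·t = 92, Σt = 14, Σ1 = 6.
Moment sums: Σt^2·y = 3939, Σt·y = 629, Σy = 122.
AᵀA·[p, q, r]ᵀ = Aᵀy becomes [[3140, 494, 92]; [494, 92, 14]; [92, 14, 6]]·[p, q, r]ᵀ = [3939, 629, 122]ᵀ.
Solving the 3×3 system (Gaussian elimination) gives p = 19903/18435, q = 26569/36870, r = 25779/12290.

p = 1.080, q = 0.721, r = 2.098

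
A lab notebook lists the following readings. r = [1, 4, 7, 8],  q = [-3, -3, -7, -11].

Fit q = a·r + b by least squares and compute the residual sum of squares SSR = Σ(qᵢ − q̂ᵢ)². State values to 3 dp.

The normal system MᵀM·[a, b]ᵀ = Mᵀq is [[130, 20]; [20, 4]]·[a, b]ᵀ = [-152, -24]ᵀ.
Eliminating b: 4·(row 1) − 20·(row 2) gives 120·a = 4·(-152) − 20·(-24) = -128, so a = -16/15.
Then b = ((-24) − 20·(-16/15))/4 = -2/3.
Residuals: -19/15, 29/15, 17/15, -9/5; SSR = 148/15.

SSR = 9.867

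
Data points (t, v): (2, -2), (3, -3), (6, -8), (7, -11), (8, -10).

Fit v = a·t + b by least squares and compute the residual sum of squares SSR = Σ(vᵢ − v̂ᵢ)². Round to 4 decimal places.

Entries of MᵀM: Σt·t = 162, Σt = 26, Σ1 = 5.
Right-hand side: Σt·v = -218, Σv = -34.
Eliminating b: 5·(row 1) − 26·(row 2) gives 134·a = 5·(-218) − 26·(-34) = -206, so a = -103/67.
Then b = ((-34) − 26·(-103/67))/5 = 80/67.
Residuals: -8/67, 28/67, 2/67, -96/67, 74/67; SSR = 232/67.

SSR = 3.4627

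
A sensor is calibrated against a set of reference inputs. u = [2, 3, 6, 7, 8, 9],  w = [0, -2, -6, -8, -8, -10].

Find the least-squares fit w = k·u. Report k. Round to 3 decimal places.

Entries of MᵀM: Σu·u = 243.
Right-hand side: Σu·w = -252.
So MᵀM·[k]ᵀ = Mᵀw: [[243]]·[k]ᵀ = [-252]ᵀ.
k = (-252)/243 = -1.03704.

k = -1.037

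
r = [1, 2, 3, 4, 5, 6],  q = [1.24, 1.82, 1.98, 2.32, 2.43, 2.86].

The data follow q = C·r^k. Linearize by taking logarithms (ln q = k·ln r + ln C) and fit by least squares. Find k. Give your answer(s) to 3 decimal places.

Linearized form: ln q = k·ln r + ln C. From the 6 transformed points,
AᵀA = [[9.4099, 6.5793]; [6.5793, 6]], rhs = [5.6440, 4.2773]ᵀ  (here Σln r = 6.5793, Σ(ln r)² = 9.4099, Σln q = 4.2773, Σln r·ln q = 5.6440).
Solving (det = 13.1729): k = 0.43442, ln C = 0.23653.

k = 0.434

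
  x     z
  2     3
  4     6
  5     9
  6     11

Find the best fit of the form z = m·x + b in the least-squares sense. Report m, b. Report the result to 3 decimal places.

m = 2.029, b = -1.371

Normal-equation sums: Σx·x = 81, Σx = 17, Σ1 = 4.
And Σx·z = 141, Σz = 29.
Normal equations: [[81, 17]; [17, 4]]·[m, b]ᵀ = [141, 29]ᵀ.
Δ = 81·4 − 17² = 35.
m = (141·4 − 17·29)/35 = 71/35; b = (81·29 − 17·141)/35 = -48/35.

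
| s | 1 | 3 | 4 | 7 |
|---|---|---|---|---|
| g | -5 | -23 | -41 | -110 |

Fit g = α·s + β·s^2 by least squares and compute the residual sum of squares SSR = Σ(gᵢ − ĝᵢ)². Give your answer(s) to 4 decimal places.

SSR = 3.1533

Setting ∂/∂α … = 0 gives: 75·α + 435·β = -1008;  435·α + 2739·β = -6258.
(Σs·s = 75, Σs·s^2 = 435, Σs^2·s^2 = 2739, Σs·g = -1008, Σs^2·g = -6258.)
Eliminating β: 2739·(row 1) − 435·(row 2) gives 16200·α = 2739·(-1008) − 435·(-6258) = -38682, so α = -2149/900.
Then β = ((-6258) − 435·(-2149/900))/2739 = -343/180.
Residuals: -53/75, 197/150, -24/25, 13/150; SSR = 473/150.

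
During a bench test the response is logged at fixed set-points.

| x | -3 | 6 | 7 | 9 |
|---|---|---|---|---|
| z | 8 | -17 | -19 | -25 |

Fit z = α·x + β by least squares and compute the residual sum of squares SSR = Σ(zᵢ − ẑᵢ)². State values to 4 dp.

The normal equations are: 175·α + 19·β = -484;  19·α + 4·β = -53.
(Σx·x = 175, Σx = 19, Σ1 = 4, Σx·z = -484, Σz = -53.)
Determinant 175·4 − 19² = 339.
α = ((-484)·4 − 19·(-53))/339 = -929/339; β = (175·(-53) − 19·(-484))/339 = -79/339.
Residuals: 4/339, -110/339, 47/113, -35/339; SSR = 98/339.

SSR = 0.2891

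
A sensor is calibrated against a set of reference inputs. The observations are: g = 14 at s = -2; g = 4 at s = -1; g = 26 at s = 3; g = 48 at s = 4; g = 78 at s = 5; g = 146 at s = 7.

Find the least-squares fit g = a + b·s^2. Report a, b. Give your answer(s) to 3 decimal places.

a = 1.143, b = 2.973

Normal-equation sums: Σ1 = 6, Σs^2 = 104, Σs^2·s^2 = 3380.
Right-hand side: Σg = 316, Σs^2·g = 10166.
AᵀA·[a, b]ᵀ = Aᵀg becomes [[6, 104]; [104, 3380]]·[a, b]ᵀ = [316, 10166]ᵀ.
det = 6·3380 − 104² = 9464.
a = (316·3380 − 104·10166)/9464 = 8/7; b = (6·10166 − 104·316)/9464 = 541/182.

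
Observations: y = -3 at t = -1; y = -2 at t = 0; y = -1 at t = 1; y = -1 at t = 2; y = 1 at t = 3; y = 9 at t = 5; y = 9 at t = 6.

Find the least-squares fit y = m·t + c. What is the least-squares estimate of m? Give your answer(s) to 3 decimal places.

Entries of AᵀA: Σt·t = 76, Σt = 16, Σ1 = 7.
Moment sums: Σt·y = 102, Σy = 12.
Normal equations: [[76, 16]; [16, 7]]·[m, c]ᵀ = [102, 12]ᵀ.
Determinant 76·7 − 16² = 276.
m = (102·7 − 16·12)/276 = 87/46; c = (76·12 − 16·102)/276 = -60/23.

m = 1.891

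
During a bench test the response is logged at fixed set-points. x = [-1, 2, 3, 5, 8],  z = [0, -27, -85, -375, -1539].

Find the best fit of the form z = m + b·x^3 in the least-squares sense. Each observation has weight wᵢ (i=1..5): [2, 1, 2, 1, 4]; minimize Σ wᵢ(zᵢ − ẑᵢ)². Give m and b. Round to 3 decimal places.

Entries of AᵀWA: Σwᵢ·1 = 10, Σwᵢ·x^3 = 2233, Σwᵢ·x^3·x^3 = 1065725.
Right-hand side: Σwᵢ·z = -6728, Σwᵢ·x^3·z = -3203553.
Eliminating b: 1065725·(row 1) − 2233·(row 2) gives 5670961·m = 1065725·(-6728) − 2233·(-3203553) = -16663951, so m = -16663951/5670961.
Then b = ((-3203553) − 2233·(-16663951/5670961))/1065725 = -17011906/5670961.

m = -2.938, b = -3.000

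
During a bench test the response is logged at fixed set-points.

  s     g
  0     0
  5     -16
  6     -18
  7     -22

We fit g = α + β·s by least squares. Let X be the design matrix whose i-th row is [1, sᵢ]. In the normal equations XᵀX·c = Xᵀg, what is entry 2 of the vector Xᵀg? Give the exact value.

-342

Entry 2 ↔ basis s, so (Xᵀg)_{2} = Σᵢ (s)·gᵢ = (0)·(0) + (5)·(-16) + (6)·(-18) + (7)·(-22) = -342.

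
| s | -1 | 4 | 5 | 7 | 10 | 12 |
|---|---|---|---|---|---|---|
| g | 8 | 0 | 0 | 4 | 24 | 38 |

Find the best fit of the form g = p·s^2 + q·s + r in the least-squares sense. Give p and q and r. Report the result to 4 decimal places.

Sums needed: Σs^2·s^2 = 34019, Σs^2·s = 3259, Σs^2 = 335, Σs·s = 335, Σs = 37, Σ1 = 6.
Moment sums: Σs^2·g = 8076, Σs·g = 716, Σg = 74.
Normal equations: [[34019, 3259, 335]; [3259, 335, 37]; [335, 37, 6]]·[p, q, r]ᵀ = [8076, 716, 74]ᵀ.
Solving the 3×3 system (Gaussian elimination) gives p = 167341/318732, q = -1094243/318732, r = 222609/53122.

p = 0.5250, q = -3.4331, r = 4.1905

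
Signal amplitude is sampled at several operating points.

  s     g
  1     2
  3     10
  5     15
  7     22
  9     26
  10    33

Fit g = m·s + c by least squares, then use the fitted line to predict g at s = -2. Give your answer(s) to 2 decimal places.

ĝ = -7.11

Entries of XᵀX: Σs·s = 265, Σs = 35, Σ1 = 6.
For Xᵀg: Σs·g = 825, Σg = 108.
Determinant 265·6 − 35² = 365.
m = (825·6 − 35·108)/365 = 234/73; c = (265·108 − 35·825)/365 = -51/73.
At s = -2: ĝ = (234/73)·(-2) + (-51/73)·(1) = -519/73.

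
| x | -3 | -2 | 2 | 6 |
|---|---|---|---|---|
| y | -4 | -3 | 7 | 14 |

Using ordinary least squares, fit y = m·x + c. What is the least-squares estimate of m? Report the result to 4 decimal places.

m = 2.0788

The normal system AᵀA·[m, c]ᵀ = Aᵀy is [[53, 3]; [3, 4]]·[m, c]ᵀ = [116, 14]ᵀ.
det = 53·4 − 3² = 203.
m = (116·4 − 3·14)/203 = 422/203; c = (53·14 − 3·116)/203 = 394/203.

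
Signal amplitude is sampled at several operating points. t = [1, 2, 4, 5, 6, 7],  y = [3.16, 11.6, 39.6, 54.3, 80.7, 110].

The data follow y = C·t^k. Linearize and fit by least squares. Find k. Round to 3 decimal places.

k = 1.799

Let Y = ln y. Fitting Y = k·ln t + ln C by least squares:
Σln t = 7.4265, Σ(ln t)² = 11.9895, Σln y = 20.3661, Σln t·ln y = 30.2416.
Equations: 11.9895·k + 7.4265·ln C = 30.2416;  7.4265·k + 6·ln C = 20.3661.
Δ = 11.9895·6 − (7.4265)² = 16.7835; k = (30.2416·6 − 7.4265·20.3661)/16.7835 = 1.79937, ln C = (11.9895·20.3661 − 7.4265·30.2416)/16.7835 = 1.16718.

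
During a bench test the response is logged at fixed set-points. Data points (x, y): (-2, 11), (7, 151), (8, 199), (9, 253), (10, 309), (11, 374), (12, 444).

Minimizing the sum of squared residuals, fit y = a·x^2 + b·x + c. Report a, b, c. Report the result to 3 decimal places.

From the data, Σx^2·x^2 = 58451, Σx^2·x = 5635, Σx^2 = 563, Σx·x = 563, Σx = 55, Σ1 = 7.
Moment sums: Σx^2·y = 180762, Σx·y = 17436, Σy = 1741.
MᵀM·[a, b, c]ᵀ = Mᵀy becomes [[58451, 5635, 563]; [5635, 563, 55]; [563, 55, 7]]·[a, b, c]ᵀ = [180762, 17436, 1741]ᵀ.
Inverting the 3×3 Gram matrix, [a, b, c]ᵀ = [454759/149212, 73659/149212, -21605/74606]ᵀ.

a = 3.048, b = 0.494, c = -0.290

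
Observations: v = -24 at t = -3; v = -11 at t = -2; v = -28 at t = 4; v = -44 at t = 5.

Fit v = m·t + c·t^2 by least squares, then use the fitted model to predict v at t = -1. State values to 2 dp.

Normal-equation sums: Σt·t = 54, Σt·t^2 = 154, Σt^2·t^2 = 978.
And Σt·v = -238, Σt^2·v = -1808.
Normal equations: [[54, 154]; [154, 978]]·[m, c]ᵀ = [-238, -1808]ᵀ.
Δ = 54·978 − 154² = 29096.
m = ((-238)·978 − 154·(-1808))/29096 = 11417/7274; c = (54·(-1808) − 154·(-238))/29096 = -15245/7274.
At t = -1: v̂ = (11417/7274)·(-1) + (-15245/7274)·(1) = -13331/3637.

v̂ = -3.67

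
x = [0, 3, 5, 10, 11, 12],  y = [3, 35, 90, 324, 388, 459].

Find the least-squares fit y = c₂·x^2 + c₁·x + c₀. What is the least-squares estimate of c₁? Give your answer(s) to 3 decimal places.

c₁ = 2.446

AᵀA·[c₂, c₁, c₀]ᵀ = Aᵀy reads: 46083·c₂ + 4211·c₁ + 399·c₀ = 148009;  4211·c₂ + 399·c₁ + 41·c₀ = 13571;  399·c₂ + 41·c₁ + 6·c₀ = 1299.
(Σx^2·x^2 = 46083, Σx^2·x = 4211, Σx^2 = 399, Σx·x = 399, Σx = 41, Σ1 = 6, Σx^2·y = 148009, Σx·y = 13571, Σy = 1299.)
Solving the 3×3 system (Gaussian elimination) gives c₂ = 1062535/358176, c₁ = 292073/119392, c₀ = 449515/179088.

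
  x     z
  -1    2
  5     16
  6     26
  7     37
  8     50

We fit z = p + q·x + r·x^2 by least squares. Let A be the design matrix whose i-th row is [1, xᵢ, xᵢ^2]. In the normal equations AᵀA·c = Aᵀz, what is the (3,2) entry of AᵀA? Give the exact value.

1195

Row 3 ↔ basis x^2, column 2 ↔ basis x, so (AᵀA)_{3,2} = Σᵢ (x^2)·(x) = (1)·(-1) + (25)·(5) + (36)·(6) + (49)·(7) + (64)·(8) = 1195.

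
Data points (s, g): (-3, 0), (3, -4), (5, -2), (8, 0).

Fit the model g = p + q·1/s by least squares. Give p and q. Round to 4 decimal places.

Forming MᵀM = [[4, 13/40]; [13/40, 4001/14400]] and Mᵀg = [-6, -26/15]ᵀ gives MᵀM·[p, q]ᵀ = Mᵀg.
det = 4·(4001/14400) − (13/40)² = 14483/14400.
p = ((-6)·(4001/14400) − (13/40)·(-26/15))/(14483/14400) = -15894/14483; q = (4·(-26/15) − (13/40)·(-6))/(14483/14400) = -71760/14483.

p = -1.0974, q = -4.9548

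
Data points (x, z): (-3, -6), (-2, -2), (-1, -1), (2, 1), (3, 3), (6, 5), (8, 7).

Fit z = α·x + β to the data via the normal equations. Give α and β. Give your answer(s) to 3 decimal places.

α = 1.040, β = -0.932

From the data, Σx·x = 127, Σx = 13, Σ1 = 7.
For Aᵀz: Σx·z = 120, Σz = 7.
AᵀA·[α, β]ᵀ = Aᵀz becomes [[127, 13]; [13, 7]]·[α, β]ᵀ = [120, 7]ᵀ.
Eliminating β: 7·(row 1) − 13·(row 2) gives 720·α = 7·120 − 13·7 = 749, so α = 749/720.
Then β = (7 − 13·(749/720))/7 = -671/720.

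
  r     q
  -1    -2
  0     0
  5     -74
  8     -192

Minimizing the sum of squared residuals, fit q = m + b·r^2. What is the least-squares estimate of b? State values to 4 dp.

The normal equations are: 4·m + 90·b = -268;  90·m + 4722·b = -14140.
Determinant 4·4722 − 90² = 10788.
m = ((-268)·4722 − 90·(-14140))/10788 = 592/899; b = (4·(-14140) − 90·(-268))/10788 = -8110/2697.

b = -3.0070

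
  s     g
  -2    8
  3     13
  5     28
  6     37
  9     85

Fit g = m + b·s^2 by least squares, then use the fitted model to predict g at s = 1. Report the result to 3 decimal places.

ĝ = 4.272

XᵀX·[m, b]ᵀ = Xᵀg reads: 5·m + 155·b = 171;  155·m + 8579·b = 9066.
Determinant 5·8579 − 155² = 18870.
m = (171·8579 − 155·9066)/18870 = 20593/6290; b = (5·9066 − 155·171)/18870 = 1255/1258.
At s = 1: ĝ = (20593/6290)·(1) + (1255/1258)·(1) = 13434/3145.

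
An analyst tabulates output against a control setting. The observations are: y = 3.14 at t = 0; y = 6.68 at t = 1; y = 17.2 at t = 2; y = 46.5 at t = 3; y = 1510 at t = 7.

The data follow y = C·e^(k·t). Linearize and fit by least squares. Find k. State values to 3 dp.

Linearized form: ln y = k·t + ln C. From the 5 transformed points,
Σt = 13.0000, Σ(t)² = 63.0000, Σln y = 17.0476, Σt·ln y = 70.3463.
Equations: 63.0000·k + 13.0000·ln C = 70.3463;  13.0000·k + 5·ln C = 17.0476.
Solving (det = 146.0000): k = 0.89119, ln C = 1.09243.

k = 0.891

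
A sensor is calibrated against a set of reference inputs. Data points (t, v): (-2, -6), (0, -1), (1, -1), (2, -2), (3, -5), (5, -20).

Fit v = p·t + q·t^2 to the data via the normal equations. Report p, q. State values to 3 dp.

Entries of AᵀA: Σt·t = 43, Σt·t^2 = 153, Σt^2·t^2 = 739.
Right-hand side: Σt·v = -108, Σt^2·v = -578.
AᵀA·[p, q]ᵀ = Aᵀv becomes [[43, 153]; [153, 739]]·[p, q]ᵀ = [-108, -578]ᵀ.
Eliminating q: 739·(row 1) − 153·(row 2) gives 8368·p = 739·(-108) − 153·(-578) = 8622, so p = 4311/4184.
Then q = ((-578) − 153·(4311/4184))/739 = -4165/4184.

p = 1.030, q = -0.995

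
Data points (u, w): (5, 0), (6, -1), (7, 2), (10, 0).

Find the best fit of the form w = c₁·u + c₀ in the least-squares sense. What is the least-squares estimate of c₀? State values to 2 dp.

Compute the Gram sums: Σu·u = 210, Σu = 28, Σ1 = 4.
Moment sums: Σu·w = 8, Σw = 1.
MᵀM·[c₁, c₀]ᵀ = Mᵀw becomes [[210, 28]; [28, 4]]·[c₁, c₀]ᵀ = [8, 1]ᵀ.
Δ = 210·4 − 28² = 56.
c₁ = (8·4 − 28·1)/56 = 1/14; c₀ = (210·1 − 28·8)/56 = -1/4.

c₀ = -0.25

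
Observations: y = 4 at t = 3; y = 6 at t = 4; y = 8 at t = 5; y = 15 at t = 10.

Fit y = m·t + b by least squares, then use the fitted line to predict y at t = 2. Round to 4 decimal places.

ŷ = 2.8793

Normal-equation sums: Σt·t = 150, Σt = 22, Σ1 = 4.
Moment sums: Σt·y = 226, Σy = 33.
Determinant 150·4 − 22² = 116.
m = (226·4 − 22·33)/116 = 89/58; b = (150·33 − 22·226)/116 = -11/58.
At t = 2: ŷ = (89/58)·(2) + (-11/58)·(1) = 167/58.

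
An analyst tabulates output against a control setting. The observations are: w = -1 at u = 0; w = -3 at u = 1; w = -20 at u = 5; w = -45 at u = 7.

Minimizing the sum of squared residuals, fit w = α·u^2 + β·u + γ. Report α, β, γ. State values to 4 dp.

Compute the Gram sums: Σu^2·u^2 = 3027, Σu^2·u = 469, Σu^2 = 75, Σu·u = 75, Σu = 13, Σ1 = 4.
Moment sums: Σu^2·w = -2708, Σu·w = -418, Σw = -69.
So AᵀA·[α, β, γ]ᵀ = Aᵀw: [[3027, 469, 75]; [469, 75, 13]; [75, 13, 4]]·[α, β, γ]ᵀ = [-2708, -418, -69]ᵀ.
Row-reducing yields α = -5349/4684, β = 9079/4684, γ = -2503/1171.

α = -1.1420, β = 1.9383, γ = -2.1375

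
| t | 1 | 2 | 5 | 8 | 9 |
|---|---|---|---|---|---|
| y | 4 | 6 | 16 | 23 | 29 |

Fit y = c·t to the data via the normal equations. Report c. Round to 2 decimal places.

c = 3.09

Compute the Gram sums: Σt·t = 175.
For Aᵀy: Σt·y = 541.
c = 541/175 = 3.09143.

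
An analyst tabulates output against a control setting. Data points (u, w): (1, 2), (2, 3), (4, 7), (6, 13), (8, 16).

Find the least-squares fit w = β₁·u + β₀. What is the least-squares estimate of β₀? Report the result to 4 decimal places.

Normal-equation sums: Σu·u = 121, Σu = 21, Σ1 = 5.
And Σu·w = 242, Σw = 41.
XᵀX·[β₁, β₀]ᵀ = Xᵀw becomes [[121, 21]; [21, 5]]·[β₁, β₀]ᵀ = [242, 41]ᵀ.
Determinant 121·5 − 21² = 164.
β₁ = (242·5 − 21·41)/164 = 349/164; β₀ = (121·41 − 21·242)/164 = -121/164.

β₀ = -0.7378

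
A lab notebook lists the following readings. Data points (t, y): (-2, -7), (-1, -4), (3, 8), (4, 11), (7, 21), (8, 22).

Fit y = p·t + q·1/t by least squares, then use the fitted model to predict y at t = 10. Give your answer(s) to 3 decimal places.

ŷ = 28.203

Forming AᵀA = [[143, 6]; [6, 41197/28224]] and Aᵀy = [409, 56/3]ᵀ gives AᵀA·[p, q]ᵀ = Aᵀy.
det = 143·(41197/28224) − 6² = 4875107/28224.
p = (409·(41197/28224) − 6·(56/3))/(4875107/28224) = 805205/286771; q = (143·(56/3) − 6·409)/(4875107/28224) = 357504/286771.
At t = 10: ŷ = (805205/286771)·(10) + (357504/286771)·(1/10) = 40439002/1433855.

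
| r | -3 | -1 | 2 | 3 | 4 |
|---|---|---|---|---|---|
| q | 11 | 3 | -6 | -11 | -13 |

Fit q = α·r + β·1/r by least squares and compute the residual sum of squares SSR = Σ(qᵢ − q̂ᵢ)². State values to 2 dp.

SSR = 2.19

Setting ∂/∂α … = 0 gives: 39·α + 5·β = -133;  5·α + (221/144)·β = -199/12.
(Σr·r = 39, Σr·1/r = 5, Σ1/r·1/r = 221/144, Σr·q = -133, Σ1/r·q = -199/12.)
det = 39·(221/144) − 5² = 1673/48.
α = ((-133)·(221/144) − 5·(-199/12))/(1673/48) = -17453/5019; β = (39·(-199/12) − 5·(-133))/(1673/48) = 876/1673.
Residuals: 1242/1673, 232/5019, 3478/5019, -1242/1673, 3908/5019; SSR = 10996/5019.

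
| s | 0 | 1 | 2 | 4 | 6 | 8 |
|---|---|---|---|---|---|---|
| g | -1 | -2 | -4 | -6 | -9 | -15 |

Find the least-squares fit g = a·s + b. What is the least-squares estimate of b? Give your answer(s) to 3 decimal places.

The normal system MᵀM·[a, b]ᵀ = Mᵀg is [[121, 21]; [21, 6]]·[a, b]ᵀ = [-208, -37]ᵀ.
Eliminating b: 6·(row 1) − 21·(row 2) gives 285·a = 6·(-208) − 21·(-37) = -471, so a = -157/95.
Then b = ((-37) − 21·(-157/95))/6 = -109/285.

b = -0.382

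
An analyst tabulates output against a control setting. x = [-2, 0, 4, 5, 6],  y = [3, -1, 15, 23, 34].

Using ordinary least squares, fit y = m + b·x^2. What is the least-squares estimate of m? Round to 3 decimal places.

Normal-equation sums: Σ1 = 5, Σx^2 = 81, Σx^2·x^2 = 2193.
And Σy = 74, Σx^2·y = 2051.
det = 5·2193 − 81² = 4404.
m = (74·2193 − 81·2051)/4404 = -1283/1468; b = (5·2051 − 81·74)/4404 = 4261/4404.

m = -0.874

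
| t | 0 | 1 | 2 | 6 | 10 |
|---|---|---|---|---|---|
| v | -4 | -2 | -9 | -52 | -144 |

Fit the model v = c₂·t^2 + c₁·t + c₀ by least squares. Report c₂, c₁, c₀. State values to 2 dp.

c₂ = -1.48, c₁ = 0.73, c₀ = -3.22

The normal system XᵀX·[c₂, c₁, c₀]ᵀ = Xᵀv is [[11313, 1225, 141]; [1225, 141, 19]; [141, 19, 5]]·[c₂, c₁, c₀]ᵀ = [-16310, -1772, -211]ᵀ.
Solving the 3×3 system (Gaussian elimination) gives c₂ = -110231/74438, c₁ = 54527/74438, c₀ = -119986/37219.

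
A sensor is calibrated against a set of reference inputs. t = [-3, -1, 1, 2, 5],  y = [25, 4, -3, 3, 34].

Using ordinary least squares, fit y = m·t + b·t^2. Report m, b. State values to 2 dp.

Setting ∂/∂m … = 0 gives: 40·m + 106·b = 94;  106·m + 724·b = 1088.
(Σt·t = 40, Σt·t^2 = 106, Σt^2·t^2 = 724, Σt·y = 94, Σt^2·y = 1088.)
Eliminating b: 724·(row 1) − 106·(row 2) gives 17724·m = 724·94 − 106·1088 = -47272, so m = -11818/4431.
Then b = (1088 − 106·(-11818/4431))/724 = 8389/4431.

m = -2.67, b = 1.89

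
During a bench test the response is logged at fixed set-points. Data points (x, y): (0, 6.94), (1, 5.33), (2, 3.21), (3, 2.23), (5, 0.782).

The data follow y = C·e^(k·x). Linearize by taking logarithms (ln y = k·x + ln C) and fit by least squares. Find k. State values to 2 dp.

Linearized form: ln y = k·x + ln C. From the 5 transformed points,
XᵀX = [[39.0000, 11.0000]; [11.0000, 5]], rhs = [5.1824, 5.3330]ᵀ  (here Σx = 11.0000, Σ(x)² = 39.0000, Σln y = 5.3330, Σx·ln y = 5.1824).
Solving (det = 74.0000): k = -0.44259, ln C = 2.04029.

k = -0.44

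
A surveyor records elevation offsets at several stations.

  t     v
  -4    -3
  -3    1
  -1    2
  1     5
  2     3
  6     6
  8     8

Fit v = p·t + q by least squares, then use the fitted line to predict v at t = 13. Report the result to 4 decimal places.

v̂ = 11.9426

Compute the Gram sums: Σt·t = 131, Σt = 9, Σ1 = 7.
Moment sums: Σt·v = 118, Σv = 22.
Eliminating q: 7·(row 1) − 9·(row 2) gives 836·p = 7·118 − 9·22 = 628, so p = 157/209.
Then q = (22 − 9·(157/209))/7 = 455/209.
At t = 13: v̂ = (157/209)·(13) + (455/209)·(1) = 2496/209.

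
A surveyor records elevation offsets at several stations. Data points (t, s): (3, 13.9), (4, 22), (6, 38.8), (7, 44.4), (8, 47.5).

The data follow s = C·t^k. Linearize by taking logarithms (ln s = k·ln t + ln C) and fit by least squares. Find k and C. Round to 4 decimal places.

Linearized form: ln s = k·ln t + ln C. From the 5 transformed points,
Sums: Σln t = 8.3020, Σ(ln t)² = 14.4498, Σln s = 17.0353, Σln t·ln s = 29.1410.
Normal system: [[14.4498, 8.3020]; [8.3020, 5]]·[k, ln C]ᵀ = [29.1410, 17.0353]ᵀ.
Δ = 14.4498·5 − (8.3020)² = 3.3255; k = (29.1410·5 − 8.3020·17.0353)/3.3255 = 1.28624, ln C = (14.4498·17.0353 − 8.3020·29.1410)/3.3255 = 1.27139, so C = exp(1.27139) = 3.56579.

k = 1.2862, C = 3.5658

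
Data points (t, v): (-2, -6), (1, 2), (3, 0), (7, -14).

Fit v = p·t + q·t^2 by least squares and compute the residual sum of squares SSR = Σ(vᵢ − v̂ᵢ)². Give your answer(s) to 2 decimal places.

XᵀX·[p, q]ᵀ = Xᵀv reads: 63·p + 363·q = -84;  363·p + 2499·q = -708.
Eliminating q: 2499·(row 1) − 363·(row 2) gives 25668·p = 2499·(-84) − 363·(-708) = 47088, so p = 1308/713.
Then q = ((-708) − 363·(1308/713))/2499 = -392/713.
Residuals: -94/713, 510/713, -396/713, 70/713; SSR = 604/713.

SSR = 0.85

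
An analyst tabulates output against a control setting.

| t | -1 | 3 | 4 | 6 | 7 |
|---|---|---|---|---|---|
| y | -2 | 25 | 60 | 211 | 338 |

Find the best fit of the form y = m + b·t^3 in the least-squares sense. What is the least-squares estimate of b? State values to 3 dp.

The normal system AᵀA·[m, b]ᵀ = Aᵀy is [[5, 649]; [649, 169131]]·[m, b]ᵀ = [632, 166027]ᵀ.
Δ = 5·169131 − 649² = 424454.
m = (632·169131 − 649·166027)/424454 = -860731/424454; b = (5·166027 − 649·632)/424454 = 419967/424454.

b = 0.989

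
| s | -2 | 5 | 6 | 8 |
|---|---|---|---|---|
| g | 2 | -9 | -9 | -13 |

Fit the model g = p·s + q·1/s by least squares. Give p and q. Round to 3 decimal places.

p = -1.678, q = 2.358

The normal equations are: 129·p + 4·q = -207;  4·p + (4801/14400)·q = -237/40.
Determinant 129·(4801/14400) − 4² = 129643/4800.
p = ((-207)·(4801/14400) − 4·(-237/40))/(129643/4800) = -217509/129643; q = (129·(-237/40) − 4·(-207))/(129643/4800) = 305640/129643.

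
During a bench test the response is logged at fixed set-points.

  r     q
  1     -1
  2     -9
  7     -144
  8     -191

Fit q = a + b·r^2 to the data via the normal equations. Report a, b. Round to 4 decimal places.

The normal system AᵀA·[a, b]ᵀ = Aᵀq is [[4, 118]; [118, 6514]]·[a, b]ᵀ = [-345, -19317]ᵀ.
Determinant 4·6514 − 118² = 12132.
a = ((-345)·6514 − 118·(-19317))/12132 = 891/337; b = (4·(-19317) − 118·(-345))/12132 = -2031/674.

a = 2.6439, b = -3.0134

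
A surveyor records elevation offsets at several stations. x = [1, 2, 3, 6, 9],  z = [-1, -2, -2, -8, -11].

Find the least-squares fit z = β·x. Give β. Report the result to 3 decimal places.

β = -1.206

Compute the Gram sums: Σx·x = 131.
Right-hand side: Σx·z = -158.
Normal equations: [[131]]·[β]ᵀ = [-158]ᵀ.
Hence β = -158 / 131 ≈ -1.20611.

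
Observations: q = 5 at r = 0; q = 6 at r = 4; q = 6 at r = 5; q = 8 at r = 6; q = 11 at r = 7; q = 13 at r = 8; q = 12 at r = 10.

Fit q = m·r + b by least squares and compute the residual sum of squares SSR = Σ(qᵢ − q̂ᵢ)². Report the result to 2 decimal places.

SSR = 15.20

Entries of XᵀX: Σr·r = 290, Σr = 40, Σ1 = 7.
Right-hand side: Σr·q = 403, Σq = 61.
So XᵀX·[m, b]ᵀ = Xᵀq: [[290, 40]; [40, 7]]·[m, b]ᵀ = [403, 61]ᵀ.
det = 290·7 − 40² = 430.
m = (403·7 − 40·61)/430 = 381/430; b = (290·61 − 40·403)/430 = 157/43.
Residuals: 58/43, -257/215, -179/86, -208/215, 493/430, 486/215, -22/43; SSR = 6537/430.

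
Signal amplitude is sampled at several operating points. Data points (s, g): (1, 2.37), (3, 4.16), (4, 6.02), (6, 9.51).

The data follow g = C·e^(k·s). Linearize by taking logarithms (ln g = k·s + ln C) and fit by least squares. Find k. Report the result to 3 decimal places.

k = 0.281

With ln gᵢ as the transformed response and sᵢ as the regressor:
Σs = 14.0000, Σ(s)² = 62.0000, Σln g = 6.3358, Σs·ln g = 25.8338.
Equations: 62.0000·k + 14.0000·ln C = 25.8338;  14.0000·k + 4·ln C = 6.3358.
Δ = 62.0000·4 − (14.0000)² = 52.0000; k = (25.8338·4 − 14.0000·6.3358)/52.0000 = 0.28142, ln C = (62.0000·6.3358 − 14.0000·25.8338)/52.0000 = 0.59900.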